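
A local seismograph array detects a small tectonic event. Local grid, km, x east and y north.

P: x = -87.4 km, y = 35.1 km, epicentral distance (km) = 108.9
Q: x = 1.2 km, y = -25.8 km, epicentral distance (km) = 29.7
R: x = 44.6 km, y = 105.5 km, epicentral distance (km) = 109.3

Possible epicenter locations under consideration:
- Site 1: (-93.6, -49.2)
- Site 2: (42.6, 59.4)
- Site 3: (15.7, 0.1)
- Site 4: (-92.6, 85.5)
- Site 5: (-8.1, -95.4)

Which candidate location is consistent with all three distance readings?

Site 3

For each candidate, compare |candidate − station| to the reported distance:
Site 1: residuals P 24.4, Q 67.9, R 98.1 → max 98.1 km
Site 2: residuals P 23.4, Q 65.0, R 63.2 → max 65.0 km
Site 3: residuals P 0.0, Q 0.0, R 0.0 → max 0.0 km
Site 4: residuals P 58.2, Q 115.9, R 29.4 → max 115.9 km
Site 5: residuals P 43.8, Q 40.5, R 98.4 → max 98.4 km
Only Site 3 has all residuals ≈ 0.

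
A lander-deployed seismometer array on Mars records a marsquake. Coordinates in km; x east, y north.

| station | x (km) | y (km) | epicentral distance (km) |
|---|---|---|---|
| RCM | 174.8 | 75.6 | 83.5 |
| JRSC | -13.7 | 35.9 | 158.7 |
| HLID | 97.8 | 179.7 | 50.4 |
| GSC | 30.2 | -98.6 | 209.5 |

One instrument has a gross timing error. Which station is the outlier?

Solve using three stations at a time. Using RCM, JRSC, HLID (subtract circle equations pairwise → linear system) gives (x, y) ≈ (112.9, 131.6).
Distances from that point to each station vs reported:
  RCM: calculated 83.5 vs reported 83.5 → residual 0.0 km
  JRSC: calculated 158.7 vs reported 158.7 → residual 0.0 km
  HLID: calculated 50.4 vs reported 50.4 → residual 0.0 km
  GSC: calculated 244.6 vs reported 209.5 → residual 35.1 km
RCM, JRSC, HLID are mutually consistent (residuals ≈ 0); GSC is off by 35.1 km.

GSC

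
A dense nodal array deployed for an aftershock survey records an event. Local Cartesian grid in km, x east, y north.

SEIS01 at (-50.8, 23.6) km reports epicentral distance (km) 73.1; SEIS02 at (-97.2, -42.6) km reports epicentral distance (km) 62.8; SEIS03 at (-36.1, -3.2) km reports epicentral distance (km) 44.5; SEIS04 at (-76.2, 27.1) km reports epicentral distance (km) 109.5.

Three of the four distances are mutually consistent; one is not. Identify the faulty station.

Solve using three stations at a time. Using SEIS01, SEIS02, SEIS03 (subtract circle equations pairwise → linear system) gives (x, y) ≈ (-34.6, -47.7).
Distances from that point to each station vs reported:
  SEIS01: calculated 73.1 vs reported 73.1 → residual 0.0 km
  SEIS02: calculated 62.8 vs reported 62.8 → residual 0.0 km
  SEIS03: calculated 44.5 vs reported 44.5 → residual 0.0 km
  SEIS04: calculated 85.6 vs reported 109.5 → residual 23.9 km
SEIS01, SEIS02, SEIS03 are mutually consistent (residuals ≈ 0); SEIS04 is off by 23.9 km.

SEIS04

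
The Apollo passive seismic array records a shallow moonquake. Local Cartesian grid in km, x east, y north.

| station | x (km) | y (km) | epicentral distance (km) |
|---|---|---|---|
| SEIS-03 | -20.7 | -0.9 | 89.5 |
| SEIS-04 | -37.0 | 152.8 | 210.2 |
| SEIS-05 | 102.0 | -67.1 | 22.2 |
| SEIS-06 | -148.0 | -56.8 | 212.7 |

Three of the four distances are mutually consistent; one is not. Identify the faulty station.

Solve using three stations at a time. Using SEIS-03, SEIS-04, SEIS-06 (subtract circle equations pairwise → linear system) gives (x, y) ≈ (63.2, -32.0).
Distances from that point to each station vs reported:
  SEIS-03: calculated 89.5 vs reported 89.5 → residual 0.0 km
  SEIS-04: calculated 210.2 vs reported 210.2 → residual 0.0 km
  SEIS-05: calculated 52.3 vs reported 22.2 → residual 30.1 km
  SEIS-06: calculated 212.7 vs reported 212.7 → residual 0.0 km
SEIS-03, SEIS-04, SEIS-06 are mutually consistent (residuals ≈ 0); SEIS-05 is off by 30.1 km.

SEIS-05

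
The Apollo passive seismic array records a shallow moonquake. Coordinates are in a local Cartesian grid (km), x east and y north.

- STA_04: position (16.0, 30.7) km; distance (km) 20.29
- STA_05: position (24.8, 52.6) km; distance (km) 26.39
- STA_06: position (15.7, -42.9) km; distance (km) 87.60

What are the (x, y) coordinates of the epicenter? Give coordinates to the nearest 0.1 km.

Circle about each station: (x − 16.0)² + (y − 30.7)² = 20.29²; (x − 24.8)² + (y − 52.6)² = 26.39²; (x − 15.7)² + (y + 42.9)² = 87.60².
Subtracting the STA_04 equation from the STA_05 and STA_06 equations removes the quadratic terms:
17.6 x + 43.8 y = 1898.56
-0.6 x − 147.2 y = -6373.67
Solving the 2×2 system: x ≈ 0.1, y ≈ 43.3 km.

(0.1, 43.3)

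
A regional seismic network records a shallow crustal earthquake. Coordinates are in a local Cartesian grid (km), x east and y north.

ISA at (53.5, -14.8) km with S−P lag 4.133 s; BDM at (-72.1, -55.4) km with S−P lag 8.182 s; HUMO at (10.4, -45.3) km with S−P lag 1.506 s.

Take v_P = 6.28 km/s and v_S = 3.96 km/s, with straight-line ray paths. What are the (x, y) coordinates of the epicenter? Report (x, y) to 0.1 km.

x ≈ 11.6 km, y ≈ -29.2 km

Distance from S−P lag: d = Δt · v_P v_S / (v_P − v_S) = Δt · (6.28·3.96)/(6.28−3.96) ≈ 10.7193·Δt.
So d_ISA = 44.30, d_BDM = 87.71, d_HUMO = 16.14 km.
Circle about each station: (x − 53.5)² + (y + 14.8)² = 44.30²; (x + 72.1)² + (y + 55.4)² = 87.71²; (x − 10.4)² + (y + 45.3)² = 16.14².
Subtracting pairs of circle equations eliminates x²+y² and gives linear equations (the radical axes):
-251.2 x − 81.2 y = -544.27
-86.2 x − 61.0 y = 780.95
Solving the 2×2 system: x ≈ 11.6, y ≈ -29.2 km.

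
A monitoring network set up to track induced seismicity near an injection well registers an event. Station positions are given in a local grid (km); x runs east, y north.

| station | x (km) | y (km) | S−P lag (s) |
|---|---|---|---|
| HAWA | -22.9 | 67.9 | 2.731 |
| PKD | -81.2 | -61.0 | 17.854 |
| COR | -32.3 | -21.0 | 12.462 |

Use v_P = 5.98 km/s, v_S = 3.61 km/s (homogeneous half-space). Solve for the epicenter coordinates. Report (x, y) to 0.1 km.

Distance from S−P lag: d = Δt · v_P v_S / (v_P − v_S) = Δt · (5.98·3.61)/(5.98−3.61) ≈ 9.1088·Δt.
So d_HAWA = 24.88, d_PKD = 162.63, d_COR = 113.51 km.
Circle about each station: (x + 22.9)² + (y − 67.9)² = 24.88²; (x + 81.2)² + (y + 61.0)² = 162.63²; (x + 32.3)² + (y + 21.0)² = 113.51².
Subtracting pairs of circle equations eliminates x²+y² and gives linear equations (the radical axes):
-116.6 x − 257.8 y = -20649.88
-18.8 x − 177.8 y = -15916.04
Solving the 2×2 system: x ≈ -27.2, y ≈ 92.4 km.

-27.2 km east, 92.4 km north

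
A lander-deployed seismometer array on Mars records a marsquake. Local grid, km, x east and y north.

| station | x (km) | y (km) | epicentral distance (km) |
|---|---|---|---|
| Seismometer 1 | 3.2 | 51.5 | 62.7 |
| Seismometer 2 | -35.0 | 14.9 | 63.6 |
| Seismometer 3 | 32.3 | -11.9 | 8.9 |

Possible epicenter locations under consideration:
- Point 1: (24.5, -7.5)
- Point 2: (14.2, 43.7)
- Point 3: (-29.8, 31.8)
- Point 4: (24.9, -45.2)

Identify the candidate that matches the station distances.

For each candidate, compare |candidate − station| to the reported distance:
Point 1: residuals Seismometer 1 0.0, Seismometer 2 0.0, Seismometer 3 0.1 → max 0.1 km
Point 2: residuals Seismometer 1 49.2, Seismometer 2 6.6, Seismometer 3 49.6 → max 49.6 km
Point 3: residuals Seismometer 1 24.3, Seismometer 2 45.9, Seismometer 3 67.0 → max 67.0 km
Point 4: residuals Seismometer 1 36.4, Seismometer 2 21.3, Seismometer 3 25.2 → max 36.4 km
Only Point 1 has all residuals ≈ 0.

Point 1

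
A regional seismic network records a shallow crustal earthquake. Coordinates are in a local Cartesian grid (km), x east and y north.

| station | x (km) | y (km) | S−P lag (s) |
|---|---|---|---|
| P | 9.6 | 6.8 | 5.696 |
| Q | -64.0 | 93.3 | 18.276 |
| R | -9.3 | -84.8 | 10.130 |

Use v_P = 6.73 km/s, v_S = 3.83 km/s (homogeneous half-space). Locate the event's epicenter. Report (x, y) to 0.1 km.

x ≈ 52.8 km, y ≈ -19.6 km

Distance from S−P lag: d = Δt · v_P v_S / (v_P − v_S) = Δt · (6.73·3.83)/(6.73−3.83) ≈ 8.8882·Δt.
So d_P = 50.63, d_Q = 162.44, d_R = 90.04 km.
Circle about each station: (x − 9.6)² + (y − 6.8)² = 50.63²; (x + 64.0)² + (y − 93.3)² = 162.44²; (x + 9.3)² + (y + 84.8)² = 90.04².
Subtracting pairs of circle equations eliminates x²+y² and gives linear equations (the radical axes):
-147.2 x + 173.0 y = -11160.87
-37.8 x − 183.2 y = 1595.33
Solving the 2×2 system: x ≈ 52.8, y ≈ -19.6 km.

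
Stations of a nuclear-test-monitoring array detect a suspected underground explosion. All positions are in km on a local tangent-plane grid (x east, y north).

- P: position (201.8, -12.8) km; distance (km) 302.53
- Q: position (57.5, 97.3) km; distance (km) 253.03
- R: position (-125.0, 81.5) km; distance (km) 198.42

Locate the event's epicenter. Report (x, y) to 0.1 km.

Circle about each station: (x − 201.8)² + (y + 12.8)² = 302.53²; (x − 57.5)² + (y − 97.3)² = 253.03²; (x + 125.0)² + (y − 81.5)² = 198.42².
Subtracting pairs of circle equations eliminates x²+y² and gives linear equations (the radical axes):
-288.6 x + 220.2 y = -613.32
-653.6 x + 188.6 y = 33534.07
Solving the 2×2 system: x ≈ -83.8, y ≈ -112.6 km.

(-83.8, -112.6)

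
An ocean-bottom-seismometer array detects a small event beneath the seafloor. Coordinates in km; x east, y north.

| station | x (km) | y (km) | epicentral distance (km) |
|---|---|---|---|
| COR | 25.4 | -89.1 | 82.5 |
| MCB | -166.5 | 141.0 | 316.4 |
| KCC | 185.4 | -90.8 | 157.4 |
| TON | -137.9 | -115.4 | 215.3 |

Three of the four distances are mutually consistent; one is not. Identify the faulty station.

MCB

Solve using three stations at a time. Using COR, KCC, TON (subtract circle equations pairwise → linear system) gives (x, y) ≈ (50.1, -10.7).
Distances from that point to each station vs reported:
  COR: calculated 82.2 vs reported 82.5 → residual 0.3 km
  MCB: calculated 264.4 vs reported 316.4 → residual 52.0 km
  KCC: calculated 157.3 vs reported 157.4 → residual 0.1 km
  TON: calculated 215.2 vs reported 215.3 → residual 0.1 km
COR, KCC, TON are mutually consistent (residuals ≈ 0); MCB is off by 52.0 km.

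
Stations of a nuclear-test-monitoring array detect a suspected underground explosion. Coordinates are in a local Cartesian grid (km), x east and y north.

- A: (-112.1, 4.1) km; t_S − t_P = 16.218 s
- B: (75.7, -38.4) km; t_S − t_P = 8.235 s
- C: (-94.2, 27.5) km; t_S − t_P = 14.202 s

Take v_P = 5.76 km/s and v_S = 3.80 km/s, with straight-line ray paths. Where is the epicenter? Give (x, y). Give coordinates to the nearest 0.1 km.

Distance from S−P lag: d = Δt · v_P v_S / (v_P − v_S) = Δt · (5.76·3.80)/(5.76−3.80) ≈ 11.1673·Δt.
So d_A = 181.11, d_B = 91.96, d_C = 158.60 km.
Circle about each station: (x + 112.1)² + (y − 4.1)² = 181.11²; (x − 75.7)² + (y + 38.4)² = 91.96²; (x + 94.2)² + (y − 27.5)² = 158.60².
Subtracting pairs of circle equations eliminates x²+y² and gives linear equations (the radical axes):
375.6 x − 85.0 y = 18966.02
35.8 x + 46.8 y = 4693.54
Solving the 2×2 system: x ≈ 62.4, y ≈ 52.6 km.

(62.4, 52.6)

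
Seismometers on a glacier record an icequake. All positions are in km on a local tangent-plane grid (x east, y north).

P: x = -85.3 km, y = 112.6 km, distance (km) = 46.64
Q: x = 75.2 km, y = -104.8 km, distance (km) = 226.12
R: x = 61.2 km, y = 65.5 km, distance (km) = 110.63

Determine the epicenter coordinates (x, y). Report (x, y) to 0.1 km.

Circle about each station: (x + 85.3)² + (y − 112.6)² = 46.64²; (x − 75.2)² + (y + 104.8)² = 226.12²; (x − 61.2)² + (y − 65.5)² = 110.63².
Subtracting pairs of circle equations eliminates x²+y² and gives linear equations (the radical axes):
321.0 x − 434.8 y = -52271.73
293.0 x − 94.2 y = -21982.87
Solving the 2×2 system: x ≈ -47.7, y ≈ 85.0 km.

(-47.7, 85.0)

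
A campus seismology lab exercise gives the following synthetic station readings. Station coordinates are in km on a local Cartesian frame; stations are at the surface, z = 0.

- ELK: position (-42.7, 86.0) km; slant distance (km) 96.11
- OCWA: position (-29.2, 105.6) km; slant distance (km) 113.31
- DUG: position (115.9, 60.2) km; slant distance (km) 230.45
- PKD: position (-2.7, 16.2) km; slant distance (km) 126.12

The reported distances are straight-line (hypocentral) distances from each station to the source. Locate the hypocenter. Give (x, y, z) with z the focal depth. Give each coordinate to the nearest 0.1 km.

Each station gives a sphere (x−x_i)² + (y−y_i)² + z² = d_i² (stations at z=0).
Subtracting the ELK sphere from OCWA and DUG: z² cancels, leaving linear equations in x and y:
27.0 x + 39.2 y = -817.31
317.2 x − 51.6 y = -36032.51
Solving: x ≈ -105.200, y ≈ 51.609 km (keep extra digits for the depth step; rounded: -105.2, 51.6).
Then from the ELK sphere: z² = 96.11² − (x + 42.7)² − (y − 86.0)² with x = -105.200, y = 51.609, so z ≈ 64.406 ≈ 64.4 km.

(-105.2, 51.6, 64.4)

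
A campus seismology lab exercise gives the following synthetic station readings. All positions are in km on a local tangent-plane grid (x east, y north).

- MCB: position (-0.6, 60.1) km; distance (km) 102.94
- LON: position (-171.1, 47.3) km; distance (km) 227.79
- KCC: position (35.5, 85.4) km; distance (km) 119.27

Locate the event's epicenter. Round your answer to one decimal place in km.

Circle about each station: (x + 0.6)² + (y − 60.1)² = 102.94²; (x + 171.1)² + (y − 47.3)² = 227.79²; (x − 35.5)² + (y − 85.4)² = 119.27².
Subtracting the MCB equation from the LON and KCC equations removes the quadratic terms:
-341.0 x − 25.6 y = -13391.51
72.2 x + 50.6 y = 1312.35
Solving the 2×2 system: x ≈ 41.8, y ≈ -33.7 km.

(41.8, -33.7)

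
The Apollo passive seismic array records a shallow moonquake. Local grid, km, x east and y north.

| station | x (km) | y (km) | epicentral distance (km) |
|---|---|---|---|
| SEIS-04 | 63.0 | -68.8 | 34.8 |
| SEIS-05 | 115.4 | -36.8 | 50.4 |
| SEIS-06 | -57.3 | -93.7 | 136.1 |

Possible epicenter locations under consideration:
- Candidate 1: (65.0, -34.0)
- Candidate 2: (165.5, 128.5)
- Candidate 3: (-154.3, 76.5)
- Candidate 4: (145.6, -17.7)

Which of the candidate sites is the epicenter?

For each candidate, compare |candidate − station| to the reported distance:
Candidate 1: residuals SEIS-04 0.1, SEIS-05 0.1, SEIS-06 0.0 → max 0.1 km
Candidate 2: residuals SEIS-04 187.5, SEIS-05 122.3, SEIS-06 178.6 → max 187.5 km
Candidate 3: residuals SEIS-04 226.6, SEIS-05 242.1, SEIS-06 59.8 → max 242.1 km
Candidate 4: residuals SEIS-04 62.3, SEIS-05 14.7, SEIS-06 80.6 → max 80.6 km
Only Candidate 1 has all residuals ≈ 0.

Candidate 1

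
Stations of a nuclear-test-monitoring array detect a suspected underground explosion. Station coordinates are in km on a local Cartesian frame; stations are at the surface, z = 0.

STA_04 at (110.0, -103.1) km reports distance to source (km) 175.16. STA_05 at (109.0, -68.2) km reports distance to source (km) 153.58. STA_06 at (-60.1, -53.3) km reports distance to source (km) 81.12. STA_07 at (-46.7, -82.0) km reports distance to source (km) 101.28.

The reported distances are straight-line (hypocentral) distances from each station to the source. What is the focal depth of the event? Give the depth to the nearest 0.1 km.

Each station gives a sphere (x−x_i)² + (y−y_i)² + z² = d_i² (stations at z=0).
Subtracting the STA_04 sphere from STA_05 and STA_06: z² cancels, leaving linear equations in x and y:
-2.0 x + 69.8 y = 896.84
-340.2 x + 99.6 y = 7823.86
Solving: x ≈ -19.399, y ≈ 12.293 km (keep extra digits for the depth step; rounded: -19.4, 12.3).
Then from the STA_04 sphere: z² = 175.16² − (x − 110.0)² − (y + 103.1)² with x = -19.399, y = 12.293, so z ≈ 24.927 ≈ 24.9 km.

z ≈ 24.9 km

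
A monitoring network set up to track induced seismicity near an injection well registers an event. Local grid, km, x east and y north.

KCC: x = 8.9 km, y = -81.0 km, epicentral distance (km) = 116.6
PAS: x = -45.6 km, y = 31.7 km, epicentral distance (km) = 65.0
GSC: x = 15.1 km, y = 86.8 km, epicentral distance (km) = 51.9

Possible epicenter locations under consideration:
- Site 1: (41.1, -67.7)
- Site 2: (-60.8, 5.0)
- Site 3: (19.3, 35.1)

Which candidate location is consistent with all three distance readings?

For each candidate, compare |candidate − station| to the reported distance:
Site 1: residuals KCC 81.8, PAS 66.9, GSC 104.8 → max 104.8 km
Site 2: residuals KCC 5.9, PAS 34.3, GSC 59.7 → max 59.7 km
Site 3: residuals KCC 0.0, PAS 0.0, GSC 0.0 → max 0.0 km
Only Site 3 has all residuals ≈ 0.

Site 3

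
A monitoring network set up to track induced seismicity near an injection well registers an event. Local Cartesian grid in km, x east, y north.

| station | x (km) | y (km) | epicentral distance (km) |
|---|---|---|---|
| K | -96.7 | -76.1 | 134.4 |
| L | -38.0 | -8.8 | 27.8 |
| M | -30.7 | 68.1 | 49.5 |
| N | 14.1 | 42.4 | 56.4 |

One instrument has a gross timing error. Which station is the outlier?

Solve using three stations at a time. Using L, M, N (subtract circle equations pairwise → linear system) gives (x, y) ≈ (-37.2, 19.0).
Distances from that point to each station vs reported:
  K: calculated 112.2 vs reported 134.4 → residual 22.2 km
  L: calculated 27.8 vs reported 27.8 → residual 0.0 km
  M: calculated 49.5 vs reported 49.5 → residual 0.0 km
  N: calculated 56.4 vs reported 56.4 → residual 0.0 km
L, M, N are mutually consistent (residuals ≈ 0); K is off by 22.2 km.

K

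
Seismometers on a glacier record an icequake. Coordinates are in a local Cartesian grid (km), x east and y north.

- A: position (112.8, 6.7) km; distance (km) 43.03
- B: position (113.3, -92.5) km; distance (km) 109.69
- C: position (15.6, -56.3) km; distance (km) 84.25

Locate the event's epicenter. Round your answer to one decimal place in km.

x ≈ 69.8 km, y ≈ 8.2 km

Circle about each station: (x − 112.8)² + (y − 6.7)² = 43.03²; (x − 113.3)² + (y + 92.5)² = 109.69²; (x − 15.6)² + (y + 56.3)² = 84.25².
Subtracting pairs of circle equations eliminates x²+y² and gives linear equations (the radical axes):
1.0 x − 198.4 y = -1555.91
-194.4 x − 126.0 y = -14602.16
Solving the 2×2 system: x ≈ 69.8, y ≈ 8.2 km.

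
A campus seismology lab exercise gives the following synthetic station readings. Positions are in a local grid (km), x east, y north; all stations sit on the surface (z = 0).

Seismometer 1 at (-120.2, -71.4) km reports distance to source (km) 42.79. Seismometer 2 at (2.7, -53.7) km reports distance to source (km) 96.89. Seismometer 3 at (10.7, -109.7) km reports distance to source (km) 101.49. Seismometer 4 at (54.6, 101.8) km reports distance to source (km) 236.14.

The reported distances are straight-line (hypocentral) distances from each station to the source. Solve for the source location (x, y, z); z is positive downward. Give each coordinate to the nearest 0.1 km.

Each station gives a sphere (x−x_i)² + (y−y_i)² + z² = d_i² (stations at z=0).
Subtracting the Seismometer 1 sphere from Seismometer 2 and Seismometer 3: z² cancels, leaving linear equations in x and y:
245.8 x + 35.4 y = -24211.71
261.8 x − 76.6 y = -15866.66
Solving: x ≈ -86.001, y ≈ -86.795 km (keep extra digits for the depth step; rounded: -86.0, -86.8).
Then from the Seismometer 1 sphere: z² = 42.79² − (x + 120.2)² − (y + 71.4)² with x = -86.001, y = -86.795, so z ≈ 20.601 ≈ 20.6 km.
Check against Seismometer 4 (with the unrounded solution): distance 236.14 ≈ 236.14 km. ✓

(-86.0, -86.8, 20.6)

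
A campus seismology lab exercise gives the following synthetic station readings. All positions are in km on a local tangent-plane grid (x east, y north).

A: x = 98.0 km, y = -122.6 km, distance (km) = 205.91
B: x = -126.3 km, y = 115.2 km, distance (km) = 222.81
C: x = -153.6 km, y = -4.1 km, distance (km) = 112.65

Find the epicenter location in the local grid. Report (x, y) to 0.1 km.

(-107.3, -106.8)

Circle about each station: (x − 98.0)² + (y + 122.6)² = 205.91²; (x + 126.3)² + (y − 115.2)² = 222.81²; (x + 153.6)² + (y + 4.1)² = 112.65².
Subtracting the A equation from the B and C equations removes the quadratic terms:
-448.6 x + 475.6 y = -2657.40
-503.2 x + 237.0 y = 28683.92
Solving the 2×2 system: x ≈ -107.3, y ≈ -106.8 km.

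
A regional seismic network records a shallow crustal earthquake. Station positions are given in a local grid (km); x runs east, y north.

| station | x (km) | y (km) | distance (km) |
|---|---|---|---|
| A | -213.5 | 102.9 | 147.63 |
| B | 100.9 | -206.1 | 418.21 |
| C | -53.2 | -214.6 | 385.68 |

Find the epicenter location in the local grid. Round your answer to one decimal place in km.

Circle about each station: (x + 213.5)² + (y − 102.9)² = 147.63²; (x − 100.9)² + (y + 206.1)² = 418.21²; (x + 53.2)² + (y + 214.6)² = 385.68².
Subtracting pairs of circle equations eliminates x²+y² and gives linear equations (the radical axes):
628.8 x − 618.0 y = -156617.63
320.6 x − 635.0 y = -134241.71
Solving the 2×2 system: x ≈ -82.0, y ≈ 170.0 km.

(-82.0, 170.0)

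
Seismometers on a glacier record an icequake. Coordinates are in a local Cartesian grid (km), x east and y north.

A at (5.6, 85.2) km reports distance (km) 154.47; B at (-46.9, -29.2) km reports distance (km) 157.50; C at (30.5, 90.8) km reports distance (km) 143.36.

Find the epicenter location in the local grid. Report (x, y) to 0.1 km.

Circle about each station: (x − 5.6)² + (y − 85.2)² = 154.47²; (x + 46.9)² + (y + 29.2)² = 157.50²; (x − 30.5)² + (y − 90.8)² = 143.36².
Subtracting pairs of circle equations eliminates x²+y² and gives linear equations (the radical axes):
-105.0 x − 228.8 y = -5183.42
49.8 x + 11.2 y = 5193.38
Solving the 2×2 system: x ≈ 110.6, y ≈ -28.1 km.

110.6 km east, -28.1 km north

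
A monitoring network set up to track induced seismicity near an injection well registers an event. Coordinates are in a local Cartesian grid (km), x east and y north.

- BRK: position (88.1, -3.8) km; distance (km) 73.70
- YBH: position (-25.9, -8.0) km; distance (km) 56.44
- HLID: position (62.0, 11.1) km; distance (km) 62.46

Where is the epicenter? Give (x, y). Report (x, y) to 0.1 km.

x ≈ 22.4 km, y ≈ -37.2 km

Circle about each station: (x − 88.1)² + (y + 3.8)² = 73.70²; (x + 25.9)² + (y + 8.0)² = 56.44²; (x − 62.0)² + (y − 11.1)² = 62.46².
Subtracting the BRK equation from the YBH and HLID equations removes the quadratic terms:
-228.0 x − 8.4 y = -4795.02
-52.2 x + 29.8 y = -2278.40
Solving the 2×2 system: x ≈ 22.4, y ≈ -37.2 km.
Check against BRK (with the unrounded x, y): √((x − 88.1)²+(y + 3.8)²) = 73.71 ≈ 73.70 km. ✓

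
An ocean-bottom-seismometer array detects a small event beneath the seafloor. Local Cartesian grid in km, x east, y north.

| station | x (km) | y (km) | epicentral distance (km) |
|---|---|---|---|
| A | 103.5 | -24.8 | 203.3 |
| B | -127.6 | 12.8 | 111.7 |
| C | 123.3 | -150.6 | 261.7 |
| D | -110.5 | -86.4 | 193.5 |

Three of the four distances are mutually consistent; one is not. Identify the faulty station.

Solve using three stations at a time. Using A, B, D (subtract circle equations pairwise → linear system) gives (x, y) ≈ (-57.3, 99.7).
Distances from that point to each station vs reported:
  A: calculated 203.3 vs reported 203.3 → residual 0.0 km
  B: calculated 111.8 vs reported 111.7 → residual 0.1 km
  C: calculated 308.6 vs reported 261.7 → residual 46.9 km
  D: calculated 193.5 vs reported 193.5 → residual 0.0 km
A, B, D are mutually consistent (residuals ≈ 0); C is off by 46.9 km.

C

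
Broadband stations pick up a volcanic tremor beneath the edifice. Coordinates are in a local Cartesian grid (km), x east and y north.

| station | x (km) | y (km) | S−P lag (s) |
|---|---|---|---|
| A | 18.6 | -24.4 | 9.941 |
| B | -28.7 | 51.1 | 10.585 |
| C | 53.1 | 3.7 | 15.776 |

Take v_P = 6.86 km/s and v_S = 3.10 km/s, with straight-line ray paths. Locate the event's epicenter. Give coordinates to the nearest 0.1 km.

-35.3 km east, -8.4 km north

Distance from S−P lag: d = Δt · v_P v_S / (v_P − v_S) = Δt · (6.86·3.10)/(6.86−3.10) ≈ 5.6559·Δt.
So d_A = 56.22, d_B = 59.87, d_C = 89.23 km.
Circle about each station: (x − 18.6)² + (y + 24.4)² = 56.22²; (x + 28.7)² + (y − 51.1)² = 59.87²; (x − 53.1)² + (y − 3.7)² = 89.23².
Subtracting pairs of circle equations eliminates x²+y² and gives linear equations (the radical axes):
-94.6 x + 151.0 y = 2069.85
69.0 x + 56.2 y = -2909.32
Solving the 2×2 system: x ≈ -35.3, y ≈ -8.4 km.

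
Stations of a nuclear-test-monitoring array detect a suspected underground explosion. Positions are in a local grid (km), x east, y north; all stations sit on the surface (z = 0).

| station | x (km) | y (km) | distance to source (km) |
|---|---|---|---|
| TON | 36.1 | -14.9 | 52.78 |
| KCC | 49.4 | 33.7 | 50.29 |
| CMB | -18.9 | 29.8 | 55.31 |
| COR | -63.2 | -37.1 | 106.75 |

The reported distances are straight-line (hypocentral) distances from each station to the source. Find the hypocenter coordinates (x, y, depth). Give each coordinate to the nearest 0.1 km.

x ≈ 19.9 km, y ≈ 18.3 km, depth ≈ 37.7 km

Each station gives a sphere (x−x_i)² + (y−y_i)² + z² = d_i² (stations at z=0).
Subtracting the TON sphere from KCC and CMB: z² cancels, leaving linear equations in x and y:
26.6 x + 97.2 y = 2307.47
-110.0 x + 89.4 y = -553.44
Solving: x ≈ 19.899, y ≈ 18.294 km (keep extra digits for the depth step; rounded: 19.9, 18.3).
Then from the TON sphere: z² = 52.78² − (x − 36.1)² − (y + 14.9)² with x = 19.899, y = 18.294, so z ≈ 37.702 ≈ 37.7 km.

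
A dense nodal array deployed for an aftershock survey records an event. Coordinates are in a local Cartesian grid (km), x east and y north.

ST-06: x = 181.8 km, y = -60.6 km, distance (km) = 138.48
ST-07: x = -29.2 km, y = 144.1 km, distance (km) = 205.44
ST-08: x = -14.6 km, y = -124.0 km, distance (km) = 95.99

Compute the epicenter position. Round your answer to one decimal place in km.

Circle about each station: (x − 181.8)² + (y + 60.6)² = 138.48²; (x + 29.2)² + (y − 144.1)² = 205.44²; (x + 14.6)² + (y + 124.0)² = 95.99².
Subtracting the ST-06 equation from the ST-07 and ST-08 equations removes the quadratic terms:
-422.0 x + 409.4 y = -38135.03
-392.8 x − 126.8 y = -11171.81
Solving the 2×2 system: x ≈ 43.9, y ≈ -47.9 km.

(43.9, -47.9)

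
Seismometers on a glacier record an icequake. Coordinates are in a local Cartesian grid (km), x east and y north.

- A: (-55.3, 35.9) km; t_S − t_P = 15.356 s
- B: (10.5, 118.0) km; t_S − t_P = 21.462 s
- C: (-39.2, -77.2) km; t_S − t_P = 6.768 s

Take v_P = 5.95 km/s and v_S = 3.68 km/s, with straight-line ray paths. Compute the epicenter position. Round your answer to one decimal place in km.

x ≈ 25.1 km, y ≈ -88.5 km

Distance from S−P lag: d = Δt · v_P v_S / (v_P − v_S) = Δt · (5.95·3.68)/(5.95−3.68) ≈ 9.6458·Δt.
So d_A = 148.12, d_B = 207.02, d_C = 65.28 km.
Circle about each station: (x + 55.3)² + (y − 35.9)² = 148.12²; (x − 10.5)² + (y − 118.0)² = 207.02²; (x + 39.2)² + (y + 77.2)² = 65.28².
Subtracting pairs of circle equations eliminates x²+y² and gives linear equations (the radical axes):
131.6 x + 164.2 y = -11230.40
32.2 x − 226.2 y = 20827.64
Solving the 2×2 system: x ≈ 25.1, y ≈ -88.5 km.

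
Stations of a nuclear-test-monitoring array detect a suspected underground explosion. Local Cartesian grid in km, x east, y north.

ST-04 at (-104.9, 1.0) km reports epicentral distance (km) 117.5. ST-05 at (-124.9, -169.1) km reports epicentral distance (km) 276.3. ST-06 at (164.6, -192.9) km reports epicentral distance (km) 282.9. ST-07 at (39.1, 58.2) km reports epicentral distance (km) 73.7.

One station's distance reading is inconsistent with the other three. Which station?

Solve using three stations at a time. Using ST-04, ST-05, ST-07 (subtract circle equations pairwise → linear system) gives (x, y) ≈ (-27.6, 89.5).
Distances from that point to each station vs reported:
  ST-04: calculated 117.5 vs reported 117.5 → residual 0.0 km
  ST-05: calculated 276.3 vs reported 276.3 → residual 0.0 km
  ST-06: calculated 341.6 vs reported 282.9 → residual 58.7 km
  ST-07: calculated 73.7 vs reported 73.7 → residual 0.0 km
ST-04, ST-05, ST-07 are mutually consistent (residuals ≈ 0); ST-06 is off by 58.7 km.

ST-06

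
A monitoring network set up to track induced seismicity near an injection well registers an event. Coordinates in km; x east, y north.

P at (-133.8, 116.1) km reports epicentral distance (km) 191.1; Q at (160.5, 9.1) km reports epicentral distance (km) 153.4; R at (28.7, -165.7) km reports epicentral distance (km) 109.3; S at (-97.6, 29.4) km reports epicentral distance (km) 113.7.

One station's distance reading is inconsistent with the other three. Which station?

R

Solve using three stations at a time. Using P, Q, S (subtract circle equations pairwise → linear system) gives (x, y) ≈ (8.5, -11.4).
Distances from that point to each station vs reported:
  P: calculated 191.1 vs reported 191.1 → residual 0.0 km
  Q: calculated 153.4 vs reported 153.4 → residual 0.0 km
  R: calculated 155.6 vs reported 109.3 → residual 46.3 km
  S: calculated 113.7 vs reported 113.7 → residual 0.0 km
P, Q, S are mutually consistent (residuals ≈ 0); R is off by 46.3 km.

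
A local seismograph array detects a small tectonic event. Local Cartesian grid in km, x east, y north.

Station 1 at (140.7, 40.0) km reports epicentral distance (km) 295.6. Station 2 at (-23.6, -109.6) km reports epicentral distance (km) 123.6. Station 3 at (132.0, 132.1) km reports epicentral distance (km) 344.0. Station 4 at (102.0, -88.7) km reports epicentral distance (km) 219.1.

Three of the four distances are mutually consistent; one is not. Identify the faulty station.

Solve using three stations at a time. Using Station 1, Station 3, Station 4 (subtract circle equations pairwise → linear system) gives (x, y) ≈ (-116.3, -105.9).
Distances from that point to each station vs reported:
  Station 1: calculated 295.5 vs reported 295.6 → residual 0.1 km
  Station 2: calculated 92.7 vs reported 123.6 → residual 30.9 km
  Station 3: calculated 343.9 vs reported 344.0 → residual 0.1 km
  Station 4: calculated 218.9 vs reported 219.1 → residual 0.2 km
Station 1, Station 3, Station 4 are mutually consistent (residuals ≈ 0); Station 2 is off by 30.9 km.

Station 2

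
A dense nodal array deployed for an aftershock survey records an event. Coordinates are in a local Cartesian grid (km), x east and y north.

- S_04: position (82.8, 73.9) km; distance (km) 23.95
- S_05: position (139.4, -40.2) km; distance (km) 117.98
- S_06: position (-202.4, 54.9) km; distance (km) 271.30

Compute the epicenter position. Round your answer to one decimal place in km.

Circle about each station: (x − 82.8)² + (y − 73.9)² = 23.95²; (x − 139.4)² + (y + 40.2)² = 117.98²; (x + 202.4)² + (y − 54.9)² = 271.30².
Subtracting pairs of circle equations eliminates x²+y² and gives linear equations (the radical axes):
113.2 x − 228.2 y = -4614.33
-570.4 x − 38.0 y = -41367.37
Solving the 2×2 system: x ≈ 68.9, y ≈ 54.4 km.
Check against S_04 (with the unrounded x, y): √((x − 82.8)²+(y − 73.9)²) = 23.95 ≈ 23.95 km. ✓

(68.9, 54.4)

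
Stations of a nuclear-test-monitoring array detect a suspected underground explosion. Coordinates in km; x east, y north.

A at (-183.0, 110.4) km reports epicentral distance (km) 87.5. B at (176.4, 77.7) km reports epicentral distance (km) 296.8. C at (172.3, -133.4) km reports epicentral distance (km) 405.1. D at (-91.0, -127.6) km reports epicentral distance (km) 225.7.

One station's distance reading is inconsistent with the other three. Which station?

Solve using three stations at a time. Using A, B, C (subtract circle equations pairwise → linear system) gives (x, y) ≈ (-109.4, 157.7).
Distances from that point to each station vs reported:
  A: calculated 87.5 vs reported 87.5 → residual 0.0 km
  B: calculated 296.8 vs reported 296.8 → residual 0.0 km
  C: calculated 405.1 vs reported 405.1 → residual 0.0 km
  D: calculated 285.9 vs reported 225.7 → residual 60.2 km
A, B, C are mutually consistent (residuals ≈ 0); D is off by 60.2 km.

D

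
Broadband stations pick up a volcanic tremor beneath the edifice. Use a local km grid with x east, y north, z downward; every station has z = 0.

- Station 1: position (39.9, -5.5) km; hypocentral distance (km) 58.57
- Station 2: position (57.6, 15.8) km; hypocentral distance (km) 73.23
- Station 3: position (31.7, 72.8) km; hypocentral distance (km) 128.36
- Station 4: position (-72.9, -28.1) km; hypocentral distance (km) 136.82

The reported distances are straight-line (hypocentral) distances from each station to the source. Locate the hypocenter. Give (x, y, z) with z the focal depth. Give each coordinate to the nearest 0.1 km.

(57.4, -47.4, 37.0)

Each station gives a sphere (x−x_i)² + (y−y_i)² + z² = d_i² (stations at z=0).
Subtracting the Station 1 sphere from Station 2 and Station 3: z² cancels, leaving linear equations in x and y:
35.4 x + 42.6 y = 12.95
-16.4 x + 156.6 y = -8363.37
Solving: x ≈ 57.400, y ≈ -47.395 km (keep extra digits for the depth step; rounded: 57.4, -47.4).
Then from the Station 1 sphere: z² = 58.57² − (x − 39.9)² − (y + 5.5)² with x = 57.400, y = -47.395, so z ≈ 37.000 ≈ 37.0 km.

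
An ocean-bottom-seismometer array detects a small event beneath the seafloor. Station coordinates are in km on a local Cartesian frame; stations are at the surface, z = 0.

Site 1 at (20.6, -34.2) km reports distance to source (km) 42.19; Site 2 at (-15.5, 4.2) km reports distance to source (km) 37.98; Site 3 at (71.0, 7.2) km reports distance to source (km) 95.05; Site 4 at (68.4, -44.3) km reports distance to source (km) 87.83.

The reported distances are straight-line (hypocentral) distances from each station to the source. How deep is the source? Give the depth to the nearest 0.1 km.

z ≈ 21.5 km

Each station gives a sphere (x−x_i)² + (y−y_i)² + z² = d_i² (stations at z=0).
Subtracting the Site 1 sphere from Site 2 and Site 3: z² cancels, leaving linear equations in x and y:
-72.2 x + 76.8 y = -998.59
100.8 x + 82.8 y = -3755.67
Solving: x ≈ -14.997, y ≈ -27.101 km (keep extra digits for the depth step; rounded: -15.0, -27.1).
Then from the Site 1 sphere: z² = 42.19² − (x − 20.6)² − (y + 34.2)² with x = -14.997, y = -27.101, so z ≈ 21.505 ≈ 21.5 km.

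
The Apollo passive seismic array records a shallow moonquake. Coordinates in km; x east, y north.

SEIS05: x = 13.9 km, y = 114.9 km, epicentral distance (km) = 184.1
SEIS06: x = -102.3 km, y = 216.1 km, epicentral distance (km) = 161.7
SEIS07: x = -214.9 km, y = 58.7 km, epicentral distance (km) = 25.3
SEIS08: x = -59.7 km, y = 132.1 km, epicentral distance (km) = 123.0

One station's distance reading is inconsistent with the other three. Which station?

Solve using three stations at a time. Using SEIS05, SEIS06, SEIS08 (subtract circle equations pairwise → linear system) gives (x, y) ≈ (-163.7, 66.6).
Distances from that point to each station vs reported:
  SEIS05: calculated 184.0 vs reported 184.1 → residual 0.1 km
  SEIS06: calculated 161.6 vs reported 161.7 → residual 0.1 km
  SEIS07: calculated 51.8 vs reported 25.3 → residual 26.5 km
  SEIS08: calculated 122.9 vs reported 123.0 → residual 0.1 km
SEIS05, SEIS06, SEIS08 are mutually consistent (residuals ≈ 0); SEIS07 is off by 26.5 km.

SEIS07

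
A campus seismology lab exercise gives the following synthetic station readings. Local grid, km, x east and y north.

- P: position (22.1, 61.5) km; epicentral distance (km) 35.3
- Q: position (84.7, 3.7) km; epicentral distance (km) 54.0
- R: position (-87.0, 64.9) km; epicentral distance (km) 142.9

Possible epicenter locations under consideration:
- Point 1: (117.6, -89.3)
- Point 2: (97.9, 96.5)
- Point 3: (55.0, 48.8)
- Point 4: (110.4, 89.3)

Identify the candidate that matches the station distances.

For each candidate, compare |candidate − station| to the reported distance:
Point 1: residuals P 143.2, Q 44.6, R 113.3 → max 143.2 km
Point 2: residuals P 48.2, Q 39.7, R 44.7 → max 48.2 km
Point 3: residuals P 0.0, Q 0.0, R 0.0 → max 0.0 km
Point 4: residuals P 57.3, Q 35.4, R 56.0 → max 57.3 km
Only Point 3 has all residuals ≈ 0.

Point 3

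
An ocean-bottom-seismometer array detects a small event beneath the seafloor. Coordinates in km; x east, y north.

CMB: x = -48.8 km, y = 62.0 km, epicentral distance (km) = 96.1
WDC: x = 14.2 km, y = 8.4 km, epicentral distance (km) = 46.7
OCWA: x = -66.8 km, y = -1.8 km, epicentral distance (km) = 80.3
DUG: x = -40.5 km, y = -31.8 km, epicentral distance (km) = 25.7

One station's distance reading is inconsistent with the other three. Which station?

OCWA

Solve using three stations at a time. Using CMB, WDC, DUG (subtract circle equations pairwise → linear system) gives (x, y) ≈ (-15.1, -28.0).
Distances from that point to each station vs reported:
  CMB: calculated 96.1 vs reported 96.1 → residual 0.0 km
  WDC: calculated 46.7 vs reported 46.7 → residual 0.0 km
  OCWA: calculated 58.0 vs reported 80.3 → residual 22.3 km
  DUG: calculated 25.7 vs reported 25.7 → residual 0.0 km
CMB, WDC, DUG are mutually consistent (residuals ≈ 0); OCWA is off by 22.3 km.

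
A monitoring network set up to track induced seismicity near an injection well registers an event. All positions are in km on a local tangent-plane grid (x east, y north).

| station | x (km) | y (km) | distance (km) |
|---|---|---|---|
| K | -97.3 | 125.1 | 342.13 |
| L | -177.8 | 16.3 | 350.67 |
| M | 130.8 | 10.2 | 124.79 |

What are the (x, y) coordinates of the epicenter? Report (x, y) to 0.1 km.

x ≈ 148.0 km, y ≈ -113.4 km

Circle about each station: (x + 97.3)² + (y − 125.1)² = 342.13²; (x + 177.8)² + (y − 16.3)² = 350.67²; (x − 130.8)² + (y − 10.2)² = 124.79².
Subtracting pairs of circle equations eliminates x²+y² and gives linear equations (the radical axes):
-161.0 x − 217.6 y = 844.72
456.2 x − 229.8 y = 93575.77
Solving the 2×2 system: x ≈ 148.0, y ≈ -113.4 km.
Check against K (with the unrounded x, y): √((x + 97.3)²+(y − 125.1)²) = 342.13 ≈ 342.13 km. ✓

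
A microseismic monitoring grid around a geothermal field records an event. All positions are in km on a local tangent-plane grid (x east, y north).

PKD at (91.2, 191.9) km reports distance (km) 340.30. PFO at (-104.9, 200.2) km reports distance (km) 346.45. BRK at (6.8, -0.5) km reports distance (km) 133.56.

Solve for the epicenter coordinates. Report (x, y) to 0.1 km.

Circle about each station: (x − 91.2)² + (y − 191.9)² = 340.30²; (x + 104.9)² + (y − 200.2)² = 346.45²; (x − 6.8)² + (y + 0.5)² = 133.56².
Subtracting pairs of circle equations eliminates x²+y² and gives linear equations (the radical axes):
-392.2 x + 16.6 y = 1717.49
-168.8 x − 384.8 y = 52869.26
Solving the 2×2 system: x ≈ -10.0, y ≈ -133.0 km.

-10.0 km east, -133.0 km north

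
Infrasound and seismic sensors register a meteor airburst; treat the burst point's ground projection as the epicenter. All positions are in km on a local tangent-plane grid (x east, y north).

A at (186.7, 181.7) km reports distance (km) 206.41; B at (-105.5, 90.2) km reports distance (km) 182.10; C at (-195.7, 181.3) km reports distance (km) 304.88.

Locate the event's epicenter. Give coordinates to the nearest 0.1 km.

Circle about each station: (x − 186.7)² + (y − 181.7)² = 206.41²; (x + 105.5)² + (y − 90.2)² = 182.10²; (x + 195.7)² + (y − 181.3)² = 304.88².
Subtracting the A equation from the B and C equations removes the quadratic terms:
-584.4 x − 183.0 y = -39160.81
-764.8 x − 0.8 y = -47050.33
Solving the 2×2 system: x ≈ 61.5, y ≈ 17.6 km.
Check against A (with the unrounded x, y): √((x − 186.7)²+(y − 181.7)²) = 206.41 ≈ 206.41 km. ✓

61.5 km east, 17.6 km north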